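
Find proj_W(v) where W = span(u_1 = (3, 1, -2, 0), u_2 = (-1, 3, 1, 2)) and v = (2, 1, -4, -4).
proj_W(v) = (733/206, -169/206, -265/103, -124/103)

Set up U = [u_1 | ... | u_2] ∈ R^(4×2). The projector onto W = col(U) is P = U (U^T U)^(-1) U^T.
Compute U^T U =
  [14, -2]
  [-2, 15],
and U^T v = (15, -11).
Solve U^T U · c = U^T v for the coefficients: c = (203/206, -62/103). The projection is proj_W(v) = U c.
Check: (v - proj_W(v)) · u_1 = 0  (should be 0).
Check: (v - proj_W(v)) · u_2 = 0  (should be 0).
Result: proj_W(v) = (733/206, -169/206, -265/103, -124/103).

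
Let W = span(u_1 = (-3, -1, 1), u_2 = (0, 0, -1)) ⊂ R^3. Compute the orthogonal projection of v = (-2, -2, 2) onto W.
proj_W(v) = (-12/5, -4/5, 2)

Set up U = [u_1 | ... | u_2] ∈ R^(3×2). The projector onto W = col(U) is P = U (U^T U)^(-1) U^T.
Compute U^T U =
  [11, -1]
  [-1, 1],
and U^T v = (10, -2).
Solve U^T U · c = U^T v for the coefficients: c = (4/5, -6/5). The projection is proj_W(v) = U c.
Check: (v - proj_W(v)) · u_1 = 0  (should be 0).
Check: (v - proj_W(v)) · u_2 = 0  (should be 0).
Result: proj_W(v) = (-12/5, -4/5, 2).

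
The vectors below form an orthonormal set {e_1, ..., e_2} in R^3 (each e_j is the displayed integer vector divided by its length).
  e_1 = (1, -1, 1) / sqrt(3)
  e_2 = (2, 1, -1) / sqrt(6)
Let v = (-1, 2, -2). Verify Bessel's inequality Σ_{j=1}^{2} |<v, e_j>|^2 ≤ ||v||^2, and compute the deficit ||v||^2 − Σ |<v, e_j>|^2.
Σ |<v, e_j>|^2 = 9; ||v||^2 = 9; deficit = 0

Write each e_j = u_j / sqrt(<u_j, u_j>) where u_j is the displayed integer vector. Then <v, e_j> = <v, u_j> / sqrt(<u_j, u_j>), so |<v, e_j>|^2 = <v, u_j>^2 / <u_j, u_j>.
Coefficients: <v, e_1> = -5/sqrt(3), <v, e_2> = 2/sqrt(6).
Square and sum: Σ |<v, e_j>|^2 = 9.
Compute ||v||^2 = v·v = 9.
Deficit = 9 − 9 = 0 ≥ 0, confirming Bessel's inequality. (The deficit equals ||v − Σ <v,e_j> e_j||^2, the squared distance from v to span{e_j}.)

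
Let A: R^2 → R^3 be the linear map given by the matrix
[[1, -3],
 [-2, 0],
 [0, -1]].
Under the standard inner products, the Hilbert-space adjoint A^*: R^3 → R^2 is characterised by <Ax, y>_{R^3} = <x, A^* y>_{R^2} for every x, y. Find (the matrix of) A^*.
A^* = A^T =
[[1, -2, 0],
 [-3, 0, -1]]

For real matrices with standard dot products, the defining identity <Ax, y> = <x, A^* y> gives (Ax)^T y = x^T (A^*) y, i.e. x^T A^T y = x^T (A^*) y. Since this holds for all x, y, we must have A^* = A^T. Therefore
A^* =
[[1, -2, 0],
 [-3, 0, -1]].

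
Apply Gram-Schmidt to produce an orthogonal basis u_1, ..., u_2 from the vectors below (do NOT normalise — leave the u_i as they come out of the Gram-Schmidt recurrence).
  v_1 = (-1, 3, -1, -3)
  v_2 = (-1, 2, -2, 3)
Orthogonal basis:
  u_1 = (-1, 3, -1, -3)
  u_2 = (-1, 2, -2, 3)

Apply the Gram-Schmidt recurrence
  u_1 = v_1
  u_i = v_i − Σ_{j<i} ((v_i · u_j) / (u_j · u_j)) · u_j.

Step by step this gives:
  u_1 = (-1, 3, -1, -3)
  u_2 = (-1, 2, -2, 3)

Orthogonality check:
  u_2 · u_1 = 0 (should be 0)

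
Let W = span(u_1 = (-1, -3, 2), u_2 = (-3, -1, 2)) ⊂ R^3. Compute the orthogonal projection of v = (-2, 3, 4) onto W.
proj_W(v) = (-7/2, 3/2, 1)

Set up U = [u_1 | ... | u_2] ∈ R^(3×2). The projector onto W = col(U) is P = U (U^T U)^(-1) U^T.
Compute U^T U =
  [14, 10]
  [10, 14],
and U^T v = (1, 11).
Solve U^T U · c = U^T v for the coefficients: c = (-1, 3/2). The projection is proj_W(v) = U c.
Check: (v - proj_W(v)) · u_1 = 0  (should be 0).
Check: (v - proj_W(v)) · u_2 = 0  (should be 0).
Result: proj_W(v) = (-7/2, 3/2, 1).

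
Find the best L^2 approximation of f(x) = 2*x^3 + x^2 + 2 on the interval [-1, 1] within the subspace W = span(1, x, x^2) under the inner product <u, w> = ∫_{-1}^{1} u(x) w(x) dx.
g(x) = x^2 + 6*x/5 + 2

The best approximation g ∈ W is the orthogonal projection of f onto W. Writing g = a_0 + a_1 x + a_2 x^2, the coefficients solve the normal equations G · a = b where
  G_{ij} = <φ_i, φ_j> and b_i = <f, φ_i>, with φ_0 = 1, φ_1 = x, φ_2 = x^2.
G =
  [2, 0, 2/3]
  [0, 2/3, 0]
  [2/3, 0, 2/5],
b = (14/3, 4/5, 26/15).
Solving gives a_0 = 2, a_1 = 6/5, a_2 = 1, so
  g(x) = x^2 + 6*x/5 + 2.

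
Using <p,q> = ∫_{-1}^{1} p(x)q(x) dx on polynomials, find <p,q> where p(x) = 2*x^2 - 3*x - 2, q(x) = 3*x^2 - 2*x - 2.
<p,q> = 116/15

Expand the product: p(x)·q(x) = 6*x^4 - 13*x^3 - 4*x^2 + 10*x + 4.
∫_{-1}^{1} of each monomial x^k gives [2/(k+1) if k even, 0 if k odd]. Integrating term-by-term (or equivalently evaluating the antiderivative F(x) = 6*x^5/5 - 13*x^4/4 - 4*x^3/3 + 5*x^2 + 4*x at the endpoints):
  F(1) − F(−1) = 337/60 − (-127/60) = 116/15.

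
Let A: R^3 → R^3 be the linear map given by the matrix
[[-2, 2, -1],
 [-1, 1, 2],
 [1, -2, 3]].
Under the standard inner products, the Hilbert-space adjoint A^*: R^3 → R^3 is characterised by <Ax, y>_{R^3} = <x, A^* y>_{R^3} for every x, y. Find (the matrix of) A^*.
A^* = A^T =
[[-2, -1, 1],
 [2, 1, -2],
 [-1, 2, 3]]

For real matrices with standard dot products, the defining identity <Ax, y> = <x, A^* y> gives (Ax)^T y = x^T (A^*) y, i.e. x^T A^T y = x^T (A^*) y. Since this holds for all x, y, we must have A^* = A^T. Therefore
A^* =
[[-2, -1, 1],
 [2, 1, -2],
 [-1, 2, 3]].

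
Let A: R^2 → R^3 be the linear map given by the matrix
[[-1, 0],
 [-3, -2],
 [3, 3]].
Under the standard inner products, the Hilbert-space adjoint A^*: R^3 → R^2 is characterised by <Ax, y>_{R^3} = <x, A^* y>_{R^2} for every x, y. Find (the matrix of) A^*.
A^* = A^T =
[[-1, -3, 3],
 [0, -2, 3]]

For real matrices with standard dot products, the defining identity <Ax, y> = <x, A^* y> gives (Ax)^T y = x^T (A^*) y, i.e. x^T A^T y = x^T (A^*) y. Since this holds for all x, y, we must have A^* = A^T. Therefore
A^* =
[[-1, -3, 3],
 [0, -2, 3]].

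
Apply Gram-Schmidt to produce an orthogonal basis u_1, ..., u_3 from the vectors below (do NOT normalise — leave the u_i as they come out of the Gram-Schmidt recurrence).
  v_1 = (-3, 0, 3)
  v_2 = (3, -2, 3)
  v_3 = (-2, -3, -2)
Orthogonal basis:
  u_1 = (-3, 0, 3)
  u_2 = (3, -2, 3)
  u_3 = (-13/11, -39/11, -13/11)

Apply the Gram-Schmidt recurrence
  u_1 = v_1
  u_i = v_i − Σ_{j<i} ((v_i · u_j) / (u_j · u_j)) · u_j.

Step by step this gives:
  u_1 = (-3, 0, 3)
  u_2 = (3, -2, 3)
  u_3 = (-13/11, -39/11, -13/11)

Orthogonality check:
  u_2 · u_1 = 0 (should be 0)
  u_3 · u_1 = 0 (should be 0)
  u_3 · u_2 = 0 (should be 0)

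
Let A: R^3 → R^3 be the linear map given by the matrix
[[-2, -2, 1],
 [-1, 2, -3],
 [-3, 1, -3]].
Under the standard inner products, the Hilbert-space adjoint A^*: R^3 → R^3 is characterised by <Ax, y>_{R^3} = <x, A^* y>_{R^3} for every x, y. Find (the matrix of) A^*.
A^* = A^T =
[[-2, -1, -3],
 [-2, 2, 1],
 [1, -3, -3]]

For real matrices with standard dot products, the defining identity <Ax, y> = <x, A^* y> gives (Ax)^T y = x^T (A^*) y, i.e. x^T A^T y = x^T (A^*) y. Since this holds for all x, y, we must have A^* = A^T. Therefore
A^* =
[[-2, -1, -3],
 [-2, 2, 1],
 [1, -3, -3]].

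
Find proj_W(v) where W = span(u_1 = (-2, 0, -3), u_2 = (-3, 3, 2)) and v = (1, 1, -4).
proj_W(v) = (-64/143, -12/11, -434/143)

Set up U = [u_1 | ... | u_2] ∈ R^(3×2). The projector onto W = col(U) is P = U (U^T U)^(-1) U^T.
Compute U^T U =
  [13, 0]
  [0, 22],
and U^T v = (10, -8).
Solve U^T U · c = U^T v for the coefficients: c = (10/13, -4/11). The projection is proj_W(v) = U c.
Check: (v - proj_W(v)) · u_1 = 0  (should be 0).
Check: (v - proj_W(v)) · u_2 = 0  (should be 0).
Result: proj_W(v) = (-64/143, -12/11, -434/143).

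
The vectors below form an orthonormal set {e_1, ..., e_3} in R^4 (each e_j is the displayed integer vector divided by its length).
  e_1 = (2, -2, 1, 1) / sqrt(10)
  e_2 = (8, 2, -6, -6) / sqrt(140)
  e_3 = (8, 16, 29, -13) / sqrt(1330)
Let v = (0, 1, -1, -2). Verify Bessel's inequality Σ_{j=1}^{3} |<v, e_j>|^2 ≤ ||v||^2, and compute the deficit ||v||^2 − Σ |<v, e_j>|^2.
Σ |<v, e_j>|^2 = 521/95; ||v||^2 = 6; deficit = 49/95

Write each e_j = u_j / sqrt(<u_j, u_j>) where u_j is the displayed integer vector. Then <v, e_j> = <v, u_j> / sqrt(<u_j, u_j>), so |<v, e_j>|^2 = <v, u_j>^2 / <u_j, u_j>.
Coefficients: <v, e_1> = -5/sqrt(10), <v, e_2> = 20/sqrt(140), <v, e_3> = 13/sqrt(1330).
Square and sum: Σ |<v, e_j>|^2 = 521/95.
Compute ||v||^2 = v·v = 6.
Deficit = 6 − 521/95 = 49/95 ≥ 0, confirming Bessel's inequality. (The deficit equals ||v − Σ <v,e_j> e_j||^2, the squared distance from v to span{e_j}.)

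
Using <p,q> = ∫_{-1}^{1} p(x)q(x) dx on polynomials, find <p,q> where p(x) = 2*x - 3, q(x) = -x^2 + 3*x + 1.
<p,q> = 0

Expand the product: p(x)·q(x) = -2*x^3 + 9*x^2 - 7*x - 3.
∫_{-1}^{1} of each monomial x^k gives [2/(k+1) if k even, 0 if k odd]. Integrating term-by-term (or equivalently evaluating the antiderivative F(x) = -x^4/2 + 3*x^3 - 7*x^2/2 - 3*x at the endpoints):
  F(1) − F(−1) = -4 − (-4) = 0.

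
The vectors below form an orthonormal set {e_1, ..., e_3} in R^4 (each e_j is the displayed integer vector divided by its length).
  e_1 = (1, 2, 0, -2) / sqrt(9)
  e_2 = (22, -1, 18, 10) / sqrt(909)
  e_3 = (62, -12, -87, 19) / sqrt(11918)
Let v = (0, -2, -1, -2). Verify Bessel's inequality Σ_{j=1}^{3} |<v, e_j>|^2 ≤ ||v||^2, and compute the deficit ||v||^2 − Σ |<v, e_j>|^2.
Σ |<v, e_j>|^2 = 221/118; ||v||^2 = 9; deficit = 841/118

Write each e_j = u_j / sqrt(<u_j, u_j>) where u_j is the displayed integer vector. Then <v, e_j> = <v, u_j> / sqrt(<u_j, u_j>), so |<v, e_j>|^2 = <v, u_j>^2 / <u_j, u_j>.
Coefficients: <v, e_1> = 0/sqrt(9), <v, e_2> = -36/sqrt(909), <v, e_3> = 73/sqrt(11918).
Square and sum: Σ |<v, e_j>|^2 = 221/118.
Compute ||v||^2 = v·v = 9.
Deficit = 9 − 221/118 = 841/118 ≥ 0, confirming Bessel's inequality. (The deficit equals ||v − Σ <v,e_j> e_j||^2, the squared distance from v to span{e_j}.)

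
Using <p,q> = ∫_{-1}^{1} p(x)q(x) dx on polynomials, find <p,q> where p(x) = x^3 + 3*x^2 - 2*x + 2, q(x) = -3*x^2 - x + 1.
<p,q> = -2/3

Expand the product: p(x)·q(x) = -3*x^5 - 10*x^4 + 4*x^3 - x^2 - 4*x + 2.
∫_{-1}^{1} of each monomial x^k gives [2/(k+1) if k even, 0 if k odd]. Integrating term-by-term (or equivalently evaluating the antiderivative F(x) = -x^6/2 - 2*x^5 + x^4 - x^3/3 - 2*x^2 + 2*x at the endpoints):
  F(1) − F(−1) = -11/6 − (-7/6) = -2/3.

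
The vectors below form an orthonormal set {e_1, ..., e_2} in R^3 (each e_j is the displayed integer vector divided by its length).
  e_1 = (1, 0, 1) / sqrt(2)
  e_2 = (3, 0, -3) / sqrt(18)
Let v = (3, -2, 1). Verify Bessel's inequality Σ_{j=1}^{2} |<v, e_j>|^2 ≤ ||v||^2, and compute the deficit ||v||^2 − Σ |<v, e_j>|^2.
Σ |<v, e_j>|^2 = 10; ||v||^2 = 14; deficit = 4

Write each e_j = u_j / sqrt(<u_j, u_j>) where u_j is the displayed integer vector. Then <v, e_j> = <v, u_j> / sqrt(<u_j, u_j>), so |<v, e_j>|^2 = <v, u_j>^2 / <u_j, u_j>.
Coefficients: <v, e_1> = 4/sqrt(2), <v, e_2> = 6/sqrt(18).
Square and sum: Σ |<v, e_j>|^2 = 10.
Compute ||v||^2 = v·v = 14.
Deficit = 14 − 10 = 4 ≥ 0, confirming Bessel's inequality. (The deficit equals ||v − Σ <v,e_j> e_j||^2, the squared distance from v to span{e_j}.)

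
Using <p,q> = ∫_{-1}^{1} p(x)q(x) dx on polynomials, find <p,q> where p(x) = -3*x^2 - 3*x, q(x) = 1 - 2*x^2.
<p,q> = 2/5

Expand the product: p(x)·q(x) = 6*x^4 + 6*x^3 - 3*x^2 - 3*x.
∫_{-1}^{1} of each monomial x^k gives [2/(k+1) if k even, 0 if k odd]. Integrating term-by-term (or equivalently evaluating the antiderivative F(x) = 6*x^5/5 + 3*x^4/2 - x^3 - 3*x^2/2 at the endpoints):
  F(1) − F(−1) = 1/5 − (-1/5) = 2/5.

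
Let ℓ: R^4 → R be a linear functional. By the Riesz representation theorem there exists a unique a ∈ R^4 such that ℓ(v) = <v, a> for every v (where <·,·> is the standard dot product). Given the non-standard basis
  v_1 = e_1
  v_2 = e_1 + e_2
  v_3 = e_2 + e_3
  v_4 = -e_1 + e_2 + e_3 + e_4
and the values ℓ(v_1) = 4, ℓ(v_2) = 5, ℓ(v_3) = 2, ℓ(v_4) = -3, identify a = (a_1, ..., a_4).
a = (4, 1, 1, -1)

Write a = (a_1, ..., a_4) in the standard basis. For each basis vector v_i, ℓ(v_i) = <v_i, a> is a linear equation in the a_j's. Collect the n equations into a matrix system V a = ℓ, where row i of V is v_i (expressed in the standard basis). Since V is invertible (lower-triangular with 1s on the diagonal, up to permutation), solve by back-substitution:
  V =
[[1, 0, 0, 0],
 [1, 1, 0, 0],
 [0, 1, 1, 0],
 [-1, 1, 1, 1]]
  V a = (4, 5, 2, -3)
Solving gives a = (4, 1, 1, -1).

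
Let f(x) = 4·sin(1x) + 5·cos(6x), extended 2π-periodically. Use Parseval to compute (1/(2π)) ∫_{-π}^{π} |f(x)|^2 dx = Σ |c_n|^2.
Σ |c_n|^2 = 41/2

Expand |f|^2 and use orthogonality of {sin(nx), cos(mx)} on [-π, π]:
  ∫_{-π}^{π} sin(nx)^2 dx = π, ∫ cos(mx)^2 dx = π, and cross terms integrate to 0.
So ∫_{-π}^{π} f(x)^2 dx = 4^2 · π + 5^2 · π = (16 + 25)π.
Divide by 2π: (16 + 25)/2 = 41/2.
By Parseval, this equals Σ |c_n|^2.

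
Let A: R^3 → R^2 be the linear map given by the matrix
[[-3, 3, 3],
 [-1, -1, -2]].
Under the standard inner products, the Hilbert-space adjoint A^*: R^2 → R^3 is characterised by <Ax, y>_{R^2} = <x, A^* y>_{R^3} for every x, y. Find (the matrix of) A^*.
A^* = A^T =
[[-3, -1],
 [3, -1],
 [3, -2]]

For real matrices with standard dot products, the defining identity <Ax, y> = <x, A^* y> gives (Ax)^T y = x^T (A^*) y, i.e. x^T A^T y = x^T (A^*) y. Since this holds for all x, y, we must have A^* = A^T. Therefore
A^* =
[[-3, -1],
 [3, -1],
 [3, -2]].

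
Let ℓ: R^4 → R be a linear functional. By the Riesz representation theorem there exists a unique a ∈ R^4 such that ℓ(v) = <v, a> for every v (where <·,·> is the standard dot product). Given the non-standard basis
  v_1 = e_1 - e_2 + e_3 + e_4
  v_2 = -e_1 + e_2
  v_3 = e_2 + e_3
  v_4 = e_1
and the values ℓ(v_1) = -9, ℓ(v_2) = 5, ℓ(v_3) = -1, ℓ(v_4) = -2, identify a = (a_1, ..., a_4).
a = (-2, 3, -4, 0)

Write a = (a_1, ..., a_4) in the standard basis. For each basis vector v_i, ℓ(v_i) = <v_i, a> is a linear equation in the a_j's. Collect the n equations into a matrix system V a = ℓ, where row i of V is v_i (expressed in the standard basis). Since V is invertible (lower-triangular with 1s on the diagonal, up to permutation), solve by back-substitution:
  V =
[[1, -1, 1, 1],
 [-1, 1, 0, 0],
 [0, 1, 1, 0],
 [1, 0, 0, 0]]
  V a = (-9, 5, -1, -2)
Solving gives a = (-2, 3, -4, 0).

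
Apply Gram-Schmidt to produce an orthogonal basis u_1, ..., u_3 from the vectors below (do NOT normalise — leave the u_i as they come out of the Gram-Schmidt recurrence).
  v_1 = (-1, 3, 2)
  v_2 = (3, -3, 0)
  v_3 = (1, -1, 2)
Orthogonal basis:
  u_1 = (-1, 3, 2)
  u_2 = (15/7, -3/7, 12/7)
  u_3 = (-2/3, -2/3, 2/3)

Apply the Gram-Schmidt recurrence
  u_1 = v_1
  u_i = v_i − Σ_{j<i} ((v_i · u_j) / (u_j · u_j)) · u_j.

Step by step this gives:
  u_1 = (-1, 3, 2)
  u_2 = (15/7, -3/7, 12/7)
  u_3 = (-2/3, -2/3, 2/3)

Orthogonality check:
  u_2 · u_1 = 0 (should be 0)
  u_3 · u_1 = 0 (should be 0)
  u_3 · u_2 = 0 (should be 0)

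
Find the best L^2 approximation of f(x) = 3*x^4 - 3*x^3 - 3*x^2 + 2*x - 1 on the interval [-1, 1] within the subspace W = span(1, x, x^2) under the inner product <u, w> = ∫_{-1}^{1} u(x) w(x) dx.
g(x) = -3*x^2/7 + x/5 - 44/35

The best approximation g ∈ W is the orthogonal projection of f onto W. Writing g = a_0 + a_1 x + a_2 x^2, the coefficients solve the normal equations G · a = b where
  G_{ij} = <φ_i, φ_j> and b_i = <f, φ_i>, with φ_0 = 1, φ_1 = x, φ_2 = x^2.
G =
  [2, 0, 2/3]
  [0, 2/3, 0]
  [2/3, 0, 2/5],
b = (-14/5, 2/15, -106/105).
Solving gives a_0 = -44/35, a_1 = 1/5, a_2 = -3/7, so
  g(x) = -3*x^2/7 + x/5 - 44/35.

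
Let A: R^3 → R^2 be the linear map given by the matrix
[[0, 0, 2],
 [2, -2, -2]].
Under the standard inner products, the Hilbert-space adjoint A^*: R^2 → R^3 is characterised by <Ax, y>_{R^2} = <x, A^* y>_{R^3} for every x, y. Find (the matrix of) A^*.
A^* = A^T =
[[0, 2],
 [0, -2],
 [2, -2]]

For real matrices with standard dot products, the defining identity <Ax, y> = <x, A^* y> gives (Ax)^T y = x^T (A^*) y, i.e. x^T A^T y = x^T (A^*) y. Since this holds for all x, y, we must have A^* = A^T. Therefore
A^* =
[[0, 2],
 [0, -2],
 [2, -2]].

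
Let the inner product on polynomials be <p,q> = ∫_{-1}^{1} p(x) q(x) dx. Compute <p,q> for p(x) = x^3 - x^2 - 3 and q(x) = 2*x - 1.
<p,q> = 112/15

Expand the product: p(x)·q(x) = 2*x^4 - 3*x^3 + x^2 - 6*x + 3.
∫_{-1}^{1} of each monomial x^k gives [2/(k+1) if k even, 0 if k odd]. Integrating term-by-term (or equivalently evaluating the antiderivative F(x) = 2*x^5/5 - 3*x^4/4 + x^3/3 - 3*x^2 + 3*x at the endpoints):
  F(1) − F(−1) = -1/60 − (-449/60) = 112/15.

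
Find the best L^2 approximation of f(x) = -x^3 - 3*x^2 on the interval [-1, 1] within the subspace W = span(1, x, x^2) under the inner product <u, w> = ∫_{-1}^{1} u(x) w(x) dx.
g(x) = -3*x^2 - 3*x/5

The best approximation g ∈ W is the orthogonal projection of f onto W. Writing g = a_0 + a_1 x + a_2 x^2, the coefficients solve the normal equations G · a = b where
  G_{ij} = <φ_i, φ_j> and b_i = <f, φ_i>, with φ_0 = 1, φ_1 = x, φ_2 = x^2.
G =
  [2, 0, 2/3]
  [0, 2/3, 0]
  [2/3, 0, 2/5],
b = (-2, -2/5, -6/5).
Solving gives a_0 = 0, a_1 = -3/5, a_2 = -3, so
  g(x) = -3*x^2 - 3*x/5.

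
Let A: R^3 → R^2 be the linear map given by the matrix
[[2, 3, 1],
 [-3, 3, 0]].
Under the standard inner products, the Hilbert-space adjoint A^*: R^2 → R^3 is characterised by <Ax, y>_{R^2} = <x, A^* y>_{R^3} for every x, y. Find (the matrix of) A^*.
A^* = A^T =
[[2, -3],
 [3, 3],
 [1, 0]]

For real matrices with standard dot products, the defining identity <Ax, y> = <x, A^* y> gives (Ax)^T y = x^T (A^*) y, i.e. x^T A^T y = x^T (A^*) y. Since this holds for all x, y, we must have A^* = A^T. Therefore
A^* =
[[2, -3],
 [3, 3],
 [1, 0]].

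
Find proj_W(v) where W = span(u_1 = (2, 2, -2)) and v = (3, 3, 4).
proj_W(v) = (2/3, 2/3, -2/3)

Set up U = [u_1 | ... | u_1] ∈ R^(3×1). The projector onto W = col(U) is P = U (U^T U)^(-1) U^T.
Compute U^T U =
  [12],
and U^T v = (4).
Solve U^T U · c = U^T v for the coefficients: c = (1/3). The projection is proj_W(v) = U c.
Check: (v - proj_W(v)) · u_1 = 0  (should be 0).
Result: proj_W(v) = (2/3, 2/3, -2/3).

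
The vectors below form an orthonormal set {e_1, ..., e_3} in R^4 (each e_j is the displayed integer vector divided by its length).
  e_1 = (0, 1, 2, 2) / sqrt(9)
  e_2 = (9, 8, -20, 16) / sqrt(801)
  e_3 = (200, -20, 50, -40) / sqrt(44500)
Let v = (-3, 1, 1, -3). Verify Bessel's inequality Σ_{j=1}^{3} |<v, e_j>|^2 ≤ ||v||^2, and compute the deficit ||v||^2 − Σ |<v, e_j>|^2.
Σ |<v, e_j>|^2 = 15; ||v||^2 = 20; deficit = 5

Write each e_j = u_j / sqrt(<u_j, u_j>) where u_j is the displayed integer vector. Then <v, e_j> = <v, u_j> / sqrt(<u_j, u_j>), so |<v, e_j>|^2 = <v, u_j>^2 / <u_j, u_j>.
Coefficients: <v, e_1> = -3/sqrt(9), <v, e_2> = -87/sqrt(801), <v, e_3> = -450/sqrt(44500).
Square and sum: Σ |<v, e_j>|^2 = 15.
Compute ||v||^2 = v·v = 20.
Deficit = 20 − 15 = 5 ≥ 0, confirming Bessel's inequality. (The deficit equals ||v − Σ <v,e_j> e_j||^2, the squared distance from v to span{e_j}.)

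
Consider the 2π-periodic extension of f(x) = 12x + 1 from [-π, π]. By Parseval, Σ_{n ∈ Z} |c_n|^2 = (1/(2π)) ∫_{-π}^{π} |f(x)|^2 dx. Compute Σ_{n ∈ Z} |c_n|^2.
Σ |c_n|^2 = 48π^2 + 1

Expand and integrate term by term over [-π, π]:
  ∫ (12x)^2 dx = 144·(2π^3/3); ∫ 2·12·(1)·x dx = 0 (odd integrand); ∫ 1^2 dx = 1·2π.
So (1/(2π)) ∫_{-π}^{π} (12x + 1)^2 dx = 144π^2/3 + 1 = 48π^2 + 1.
Parseval ⇒ Σ |c_n|^2 = 48π^2 + 1.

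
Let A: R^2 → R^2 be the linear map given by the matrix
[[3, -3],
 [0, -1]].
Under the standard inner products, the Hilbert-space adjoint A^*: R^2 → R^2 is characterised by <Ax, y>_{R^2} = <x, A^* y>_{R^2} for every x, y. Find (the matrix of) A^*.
A^* = A^T =
[[3, 0],
 [-3, -1]]

For real matrices with standard dot products, the defining identity <Ax, y> = <x, A^* y> gives (Ax)^T y = x^T (A^*) y, i.e. x^T A^T y = x^T (A^*) y. Since this holds for all x, y, we must have A^* = A^T. Therefore
A^* =
[[3, 0],
 [-3, -1]].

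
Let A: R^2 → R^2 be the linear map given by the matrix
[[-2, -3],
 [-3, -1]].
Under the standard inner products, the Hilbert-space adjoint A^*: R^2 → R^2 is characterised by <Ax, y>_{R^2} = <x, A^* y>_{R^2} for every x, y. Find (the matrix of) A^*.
A^* = A^T =
[[-2, -3],
 [-3, -1]]

For real matrices with standard dot products, the defining identity <Ax, y> = <x, A^* y> gives (Ax)^T y = x^T (A^*) y, i.e. x^T A^T y = x^T (A^*) y. Since this holds for all x, y, we must have A^* = A^T. Therefore
A^* =
[[-2, -3],
 [-3, -1]].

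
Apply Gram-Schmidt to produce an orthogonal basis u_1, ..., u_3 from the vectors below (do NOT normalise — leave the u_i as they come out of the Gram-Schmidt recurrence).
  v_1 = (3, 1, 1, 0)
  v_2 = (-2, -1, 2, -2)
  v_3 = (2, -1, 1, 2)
Orthogonal basis:
  u_1 = (3, 1, 1, 0)
  u_2 = (-7/11, -6/11, 27/11, -2)
  u_3 = (27/118, -98/59, 115/118, 93/59)

Apply the Gram-Schmidt recurrence
  u_1 = v_1
  u_i = v_i − Σ_{j<i} ((v_i · u_j) / (u_j · u_j)) · u_j.

Step by step this gives:
  u_1 = (3, 1, 1, 0)
  u_2 = (-7/11, -6/11, 27/11, -2)
  u_3 = (27/118, -98/59, 115/118, 93/59)

Orthogonality check:
  u_2 · u_1 = 0 (should be 0)
  u_3 · u_1 = 0 (should be 0)
  u_3 · u_2 = 0 (should be 0)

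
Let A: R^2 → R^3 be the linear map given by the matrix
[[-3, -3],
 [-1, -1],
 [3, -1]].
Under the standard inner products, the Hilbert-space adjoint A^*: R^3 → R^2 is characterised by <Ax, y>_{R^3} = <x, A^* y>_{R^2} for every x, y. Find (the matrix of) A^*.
A^* = A^T =
[[-3, -1, 3],
 [-3, -1, -1]]

For real matrices with standard dot products, the defining identity <Ax, y> = <x, A^* y> gives (Ax)^T y = x^T (A^*) y, i.e. x^T A^T y = x^T (A^*) y. Since this holds for all x, y, we must have A^* = A^T. Therefore
A^* =
[[-3, -1, 3],
 [-3, -1, -1]].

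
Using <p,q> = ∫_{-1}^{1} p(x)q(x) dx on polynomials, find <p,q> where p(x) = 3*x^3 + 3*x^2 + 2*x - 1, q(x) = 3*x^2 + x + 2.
<p,q> = 62/15

Expand the product: p(x)·q(x) = 9*x^5 + 12*x^4 + 15*x^3 + 5*x^2 + 3*x - 2.
∫_{-1}^{1} of each monomial x^k gives [2/(k+1) if k even, 0 if k odd]. Integrating term-by-term (or equivalently evaluating the antiderivative F(x) = 3*x^6/2 + 12*x^5/5 + 15*x^4/4 + 5*x^3/3 + 3*x^2/2 - 2*x at the endpoints):
  F(1) − F(−1) = 529/60 − (281/60) = 62/15.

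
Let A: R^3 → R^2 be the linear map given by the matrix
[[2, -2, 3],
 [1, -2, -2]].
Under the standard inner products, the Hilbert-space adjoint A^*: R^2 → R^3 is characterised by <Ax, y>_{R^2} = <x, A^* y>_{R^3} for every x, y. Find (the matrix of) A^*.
A^* = A^T =
[[2, 1],
 [-2, -2],
 [3, -2]]

For real matrices with standard dot products, the defining identity <Ax, y> = <x, A^* y> gives (Ax)^T y = x^T (A^*) y, i.e. x^T A^T y = x^T (A^*) y. Since this holds for all x, y, we must have A^* = A^T. Therefore
A^* =
[[2, 1],
 [-2, -2],
 [3, -2]].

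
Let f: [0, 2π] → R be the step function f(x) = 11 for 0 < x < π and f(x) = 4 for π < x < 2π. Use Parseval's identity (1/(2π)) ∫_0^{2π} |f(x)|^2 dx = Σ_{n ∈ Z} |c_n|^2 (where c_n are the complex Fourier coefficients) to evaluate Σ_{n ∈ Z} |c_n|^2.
Σ |c_n|^2 = 137/2

Parseval equates the L^2 energy of f (normalised by 1/(2π)) with the ℓ^2 sum of its Fourier coefficients: (1/(2π)) ∫_0^{2π} |f|^2 = Σ |c_n|^2.
Compute the left side: (1/(2π)) [∫_0^π 11^2 dx + ∫_π^{2π} 4^2 dx] = (1/(2π)) · (121π + 16π) = (121 + 16)/2 = 137/2.
So Σ_{n ∈ Z} |c_n|^2 = 137/2.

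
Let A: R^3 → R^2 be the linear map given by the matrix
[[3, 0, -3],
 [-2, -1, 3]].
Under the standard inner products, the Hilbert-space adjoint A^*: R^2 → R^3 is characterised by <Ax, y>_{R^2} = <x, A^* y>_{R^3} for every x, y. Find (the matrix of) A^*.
A^* = A^T =
[[3, -2],
 [0, -1],
 [-3, 3]]

For real matrices with standard dot products, the defining identity <Ax, y> = <x, A^* y> gives (Ax)^T y = x^T (A^*) y, i.e. x^T A^T y = x^T (A^*) y. Since this holds for all x, y, we must have A^* = A^T. Therefore
A^* =
[[3, -2],
 [0, -1],
 [-3, 3]].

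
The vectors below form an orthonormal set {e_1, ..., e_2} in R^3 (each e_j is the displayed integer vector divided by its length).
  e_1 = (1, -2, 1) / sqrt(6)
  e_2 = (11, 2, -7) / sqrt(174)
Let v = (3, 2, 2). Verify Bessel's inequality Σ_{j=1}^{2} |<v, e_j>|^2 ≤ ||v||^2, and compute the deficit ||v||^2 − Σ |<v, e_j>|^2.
Σ |<v, e_j>|^2 = 93/29; ||v||^2 = 17; deficit = 400/29

Write each e_j = u_j / sqrt(<u_j, u_j>) where u_j is the displayed integer vector. Then <v, e_j> = <v, u_j> / sqrt(<u_j, u_j>), so |<v, e_j>|^2 = <v, u_j>^2 / <u_j, u_j>.
Coefficients: <v, e_1> = 1/sqrt(6), <v, e_2> = 23/sqrt(174).
Square and sum: Σ |<v, e_j>|^2 = 93/29.
Compute ||v||^2 = v·v = 17.
Deficit = 17 − 93/29 = 400/29 ≥ 0, confirming Bessel's inequality. (The deficit equals ||v − Σ <v,e_j> e_j||^2, the squared distance from v to span{e_j}.)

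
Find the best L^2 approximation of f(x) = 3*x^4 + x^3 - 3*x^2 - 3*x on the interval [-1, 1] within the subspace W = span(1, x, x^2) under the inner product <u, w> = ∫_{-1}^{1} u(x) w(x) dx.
g(x) = -3*x^2/7 - 12*x/5 - 9/35

The best approximation g ∈ W is the orthogonal projection of f onto W. Writing g = a_0 + a_1 x + a_2 x^2, the coefficients solve the normal equations G · a = b where
  G_{ij} = <φ_i, φ_j> and b_i = <f, φ_i>, with φ_0 = 1, φ_1 = x, φ_2 = x^2.
G =
  [2, 0, 2/3]
  [0, 2/3, 0]
  [2/3, 0, 2/5],
b = (-4/5, -8/5, -12/35).
Solving gives a_0 = -9/35, a_1 = -12/5, a_2 = -3/7, so
  g(x) = -3*x^2/7 - 12*x/5 - 9/35.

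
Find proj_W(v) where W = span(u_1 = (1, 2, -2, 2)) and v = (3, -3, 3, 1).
proj_W(v) = (-7/13, -14/13, 14/13, -14/13)

Set up U = [u_1 | ... | u_1] ∈ R^(4×1). The projector onto W = col(U) is P = U (U^T U)^(-1) U^T.
Compute U^T U =
  [13],
and U^T v = (-7).
Solve U^T U · c = U^T v for the coefficients: c = (-7/13). The projection is proj_W(v) = U c.
Check: (v - proj_W(v)) · u_1 = 0  (should be 0).
Result: proj_W(v) = (-7/13, -14/13, 14/13, -14/13).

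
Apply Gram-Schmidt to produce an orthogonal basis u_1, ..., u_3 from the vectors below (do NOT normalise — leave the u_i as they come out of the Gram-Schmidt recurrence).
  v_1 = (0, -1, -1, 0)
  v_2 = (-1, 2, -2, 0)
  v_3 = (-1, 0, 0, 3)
Orthogonal basis:
  u_1 = (0, -1, -1, 0)
  u_2 = (-1, 2, -2, 0)
  u_3 = (-8/9, -2/9, 2/9, 3)

Apply the Gram-Schmidt recurrence
  u_1 = v_1
  u_i = v_i − Σ_{j<i} ((v_i · u_j) / (u_j · u_j)) · u_j.

Step by step this gives:
  u_1 = (0, -1, -1, 0)
  u_2 = (-1, 2, -2, 0)
  u_3 = (-8/9, -2/9, 2/9, 3)

Orthogonality check:
  u_2 · u_1 = 0 (should be 0)
  u_3 · u_1 = 0 (should be 0)
  u_3 · u_2 = 0 (should be 0)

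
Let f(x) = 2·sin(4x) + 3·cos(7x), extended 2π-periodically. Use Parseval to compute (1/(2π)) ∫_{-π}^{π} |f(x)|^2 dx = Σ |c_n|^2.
Σ |c_n|^2 = 13/2

Expand |f|^2 and use orthogonality of {sin(nx), cos(mx)} on [-π, π]:
  ∫_{-π}^{π} sin(nx)^2 dx = π, ∫ cos(mx)^2 dx = π, and cross terms integrate to 0.
So ∫_{-π}^{π} f(x)^2 dx = 2^2 · π + 3^2 · π = (4 + 9)π.
Divide by 2π: (4 + 9)/2 = 13/2.
By Parseval, this equals Σ |c_n|^2.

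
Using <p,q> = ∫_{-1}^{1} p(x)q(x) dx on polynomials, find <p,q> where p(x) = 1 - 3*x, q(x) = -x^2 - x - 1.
<p,q> = -2/3

Expand the product: p(x)·q(x) = 3*x^3 + 2*x^2 + 2*x - 1.
∫_{-1}^{1} of each monomial x^k gives [2/(k+1) if k even, 0 if k odd]. Integrating term-by-term (or equivalently evaluating the antiderivative F(x) = 3*x^4/4 + 2*x^3/3 + x^2 - x at the endpoints):
  F(1) − F(−1) = 17/12 − (25/12) = -2/3.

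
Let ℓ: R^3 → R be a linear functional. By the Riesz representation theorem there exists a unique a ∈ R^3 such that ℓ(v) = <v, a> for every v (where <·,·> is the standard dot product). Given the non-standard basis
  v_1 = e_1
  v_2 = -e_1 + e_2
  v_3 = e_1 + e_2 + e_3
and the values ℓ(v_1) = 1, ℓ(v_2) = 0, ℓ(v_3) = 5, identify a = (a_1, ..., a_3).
a = (1, 1, 3)

Write a = (a_1, ..., a_3) in the standard basis. For each basis vector v_i, ℓ(v_i) = <v_i, a> is a linear equation in the a_j's. Collect the n equations into a matrix system V a = ℓ, where row i of V is v_i (expressed in the standard basis). Since V is invertible (lower-triangular with 1s on the diagonal, up to permutation), solve by back-substitution:
  V =
[[1, 0, 0],
 [-1, 1, 0],
 [1, 1, 1]]
  V a = (1, 0, 5)
Solving gives a = (1, 1, 3).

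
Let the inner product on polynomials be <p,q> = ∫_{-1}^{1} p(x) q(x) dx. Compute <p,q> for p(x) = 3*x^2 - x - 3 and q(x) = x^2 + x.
<p,q> = -22/15

Expand the product: p(x)·q(x) = 3*x^4 + 2*x^3 - 4*x^2 - 3*x.
∫_{-1}^{1} of each monomial x^k gives [2/(k+1) if k even, 0 if k odd]. Integrating term-by-term (or equivalently evaluating the antiderivative F(x) = 3*x^5/5 + x^4/2 - 4*x^3/3 - 3*x^2/2 at the endpoints):
  F(1) − F(−1) = -26/15 − (-4/15) = -22/15.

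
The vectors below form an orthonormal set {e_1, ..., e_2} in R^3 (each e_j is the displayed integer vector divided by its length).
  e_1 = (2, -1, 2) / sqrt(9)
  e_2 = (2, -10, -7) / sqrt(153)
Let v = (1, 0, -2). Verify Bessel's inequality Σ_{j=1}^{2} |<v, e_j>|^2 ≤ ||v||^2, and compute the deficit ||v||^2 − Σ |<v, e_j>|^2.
Σ |<v, e_j>|^2 = 36/17; ||v||^2 = 5; deficit = 49/17

Write each e_j = u_j / sqrt(<u_j, u_j>) where u_j is the displayed integer vector. Then <v, e_j> = <v, u_j> / sqrt(<u_j, u_j>), so |<v, e_j>|^2 = <v, u_j>^2 / <u_j, u_j>.
Coefficients: <v, e_1> = -2/sqrt(9), <v, e_2> = 16/sqrt(153).
Square and sum: Σ |<v, e_j>|^2 = 36/17.
Compute ||v||^2 = v·v = 5.
Deficit = 5 − 36/17 = 49/17 ≥ 0, confirming Bessel's inequality. (The deficit equals ||v − Σ <v,e_j> e_j||^2, the squared distance from v to span{e_j}.)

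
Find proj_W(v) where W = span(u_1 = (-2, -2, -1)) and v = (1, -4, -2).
proj_W(v) = (-16/9, -16/9, -8/9)

Set up U = [u_1 | ... | u_1] ∈ R^(3×1). The projector onto W = col(U) is P = U (U^T U)^(-1) U^T.
Compute U^T U =
  [9],
and U^T v = (8).
Solve U^T U · c = U^T v for the coefficients: c = (8/9). The projection is proj_W(v) = U c.
Check: (v - proj_W(v)) · u_1 = 0  (should be 0).
Result: proj_W(v) = (-16/9, -16/9, -8/9).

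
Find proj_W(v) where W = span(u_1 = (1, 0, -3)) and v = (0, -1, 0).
proj_W(v) = (0, 0, 0)

Set up U = [u_1 | ... | u_1] ∈ R^(3×1). The projector onto W = col(U) is P = U (U^T U)^(-1) U^T.
Compute U^T U =
  [10],
and U^T v = (0).
Solve U^T U · c = U^T v for the coefficients: c = (0). The projection is proj_W(v) = U c.
Check: (v - proj_W(v)) · u_1 = 0  (should be 0).
Result: proj_W(v) = (0, 0, 0).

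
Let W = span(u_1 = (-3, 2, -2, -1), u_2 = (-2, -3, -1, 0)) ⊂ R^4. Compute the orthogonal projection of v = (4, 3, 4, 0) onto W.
proj_W(v) = (581/124, 371/124, 329/124, 77/124)

Set up U = [u_1 | ... | u_2] ∈ R^(4×2). The projector onto W = col(U) is P = U (U^T U)^(-1) U^T.
Compute U^T U =
  [18, 2]
  [2, 14],
and U^T v = (-14, -21).
Solve U^T U · c = U^T v for the coefficients: c = (-77/124, -175/124). The projection is proj_W(v) = U c.
Check: (v - proj_W(v)) · u_1 = 0  (should be 0).
Check: (v - proj_W(v)) · u_2 = 0  (should be 0).
Result: proj_W(v) = (581/124, 371/124, 329/124, 77/124).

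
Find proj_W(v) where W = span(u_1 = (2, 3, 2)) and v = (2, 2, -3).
proj_W(v) = (8/17, 12/17, 8/17)

Set up U = [u_1 | ... | u_1] ∈ R^(3×1). The projector onto W = col(U) is P = U (U^T U)^(-1) U^T.
Compute U^T U =
  [17],
and U^T v = (4).
Solve U^T U · c = U^T v for the coefficients: c = (4/17). The projection is proj_W(v) = U c.
Check: (v - proj_W(v)) · u_1 = 0  (should be 0).
Result: proj_W(v) = (8/17, 12/17, 8/17).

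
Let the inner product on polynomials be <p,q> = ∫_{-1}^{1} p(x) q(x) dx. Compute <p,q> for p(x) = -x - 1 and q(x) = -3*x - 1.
<p,q> = 4

Expand the product: p(x)·q(x) = 3*x^2 + 4*x + 1.
∫_{-1}^{1} of each monomial x^k gives [2/(k+1) if k even, 0 if k odd]. Integrating term-by-term (or equivalently evaluating the antiderivative F(x) = x^3 + 2*x^2 + x at the endpoints):
  F(1) − F(−1) = 4 − (0) = 4.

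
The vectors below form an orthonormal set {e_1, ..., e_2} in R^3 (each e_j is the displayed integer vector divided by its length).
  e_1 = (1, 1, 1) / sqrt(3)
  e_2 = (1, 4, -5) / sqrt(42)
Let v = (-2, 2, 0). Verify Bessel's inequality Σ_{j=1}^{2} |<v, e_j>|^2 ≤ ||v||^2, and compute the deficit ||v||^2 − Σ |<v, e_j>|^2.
Σ |<v, e_j>|^2 = 6/7; ||v||^2 = 8; deficit = 50/7

Write each e_j = u_j / sqrt(<u_j, u_j>) where u_j is the displayed integer vector. Then <v, e_j> = <v, u_j> / sqrt(<u_j, u_j>), so |<v, e_j>|^2 = <v, u_j>^2 / <u_j, u_j>.
Coefficients: <v, e_1> = 0/sqrt(3), <v, e_2> = 6/sqrt(42).
Square and sum: Σ |<v, e_j>|^2 = 6/7.
Compute ||v||^2 = v·v = 8.
Deficit = 8 − 6/7 = 50/7 ≥ 0, confirming Bessel's inequality. (The deficit equals ||v − Σ <v,e_j> e_j||^2, the squared distance from v to span{e_j}.)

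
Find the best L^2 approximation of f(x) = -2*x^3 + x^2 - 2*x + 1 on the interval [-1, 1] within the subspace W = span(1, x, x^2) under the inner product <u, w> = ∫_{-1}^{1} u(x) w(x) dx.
g(x) = x^2 - 16*x/5 + 1

The best approximation g ∈ W is the orthogonal projection of f onto W. Writing g = a_0 + a_1 x + a_2 x^2, the coefficients solve the normal equations G · a = b where
  G_{ij} = <φ_i, φ_j> and b_i = <f, φ_i>, with φ_0 = 1, φ_1 = x, φ_2 = x^2.
G =
  [2, 0, 2/3]
  [0, 2/3, 0]
  [2/3, 0, 2/5],
b = (8/3, -32/15, 16/15).
Solving gives a_0 = 1, a_1 = -16/5, a_2 = 1, so
  g(x) = x^2 - 16*x/5 + 1.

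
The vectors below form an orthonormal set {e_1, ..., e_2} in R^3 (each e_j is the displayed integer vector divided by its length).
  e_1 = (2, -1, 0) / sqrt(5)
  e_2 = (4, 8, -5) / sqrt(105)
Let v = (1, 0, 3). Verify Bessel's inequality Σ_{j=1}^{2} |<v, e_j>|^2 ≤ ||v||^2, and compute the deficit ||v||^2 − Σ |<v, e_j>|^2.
Σ |<v, e_j>|^2 = 41/21; ||v||^2 = 10; deficit = 169/21

Write each e_j = u_j / sqrt(<u_j, u_j>) where u_j is the displayed integer vector. Then <v, e_j> = <v, u_j> / sqrt(<u_j, u_j>), so |<v, e_j>|^2 = <v, u_j>^2 / <u_j, u_j>.
Coefficients: <v, e_1> = 2/sqrt(5), <v, e_2> = -11/sqrt(105).
Square and sum: Σ |<v, e_j>|^2 = 41/21.
Compute ||v||^2 = v·v = 10.
Deficit = 10 − 41/21 = 169/21 ≥ 0, confirming Bessel's inequality. (The deficit equals ||v − Σ <v,e_j> e_j||^2, the squared distance from v to span{e_j}.)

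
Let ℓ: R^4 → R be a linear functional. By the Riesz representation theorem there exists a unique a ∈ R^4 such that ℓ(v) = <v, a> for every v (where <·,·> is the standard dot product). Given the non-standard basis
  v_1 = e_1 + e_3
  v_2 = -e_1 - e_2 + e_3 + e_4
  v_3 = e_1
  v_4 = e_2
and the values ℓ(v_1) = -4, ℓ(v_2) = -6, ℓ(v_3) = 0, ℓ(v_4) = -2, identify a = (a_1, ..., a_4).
a = (0, -2, -4, -4)

Write a = (a_1, ..., a_4) in the standard basis. For each basis vector v_i, ℓ(v_i) = <v_i, a> is a linear equation in the a_j's. Collect the n equations into a matrix system V a = ℓ, where row i of V is v_i (expressed in the standard basis). Since V is invertible (lower-triangular with 1s on the diagonal, up to permutation), solve by back-substitution:
  V =
[[1, 0, 1, 0],
 [-1, -1, 1, 1],
 [1, 0, 0, 0],
 [0, 1, 0, 0]]
  V a = (-4, -6, 0, -2)
Solving gives a = (0, -2, -4, -4).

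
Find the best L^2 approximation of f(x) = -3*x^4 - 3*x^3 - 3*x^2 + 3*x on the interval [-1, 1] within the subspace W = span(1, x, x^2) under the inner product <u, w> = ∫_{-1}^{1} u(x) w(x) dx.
g(x) = -39*x^2/7 + 6*x/5 + 9/35

The best approximation g ∈ W is the orthogonal projection of f onto W. Writing g = a_0 + a_1 x + a_2 x^2, the coefficients solve the normal equations G · a = b where
  G_{ij} = <φ_i, φ_j> and b_i = <f, φ_i>, with φ_0 = 1, φ_1 = x, φ_2 = x^2.
G =
  [2, 0, 2/3]
  [0, 2/3, 0]
  [2/3, 0, 2/5],
b = (-16/5, 4/5, -72/35).
Solving gives a_0 = 9/35, a_1 = 6/5, a_2 = -39/7, so
  g(x) = -39*x^2/7 + 6*x/5 + 9/35.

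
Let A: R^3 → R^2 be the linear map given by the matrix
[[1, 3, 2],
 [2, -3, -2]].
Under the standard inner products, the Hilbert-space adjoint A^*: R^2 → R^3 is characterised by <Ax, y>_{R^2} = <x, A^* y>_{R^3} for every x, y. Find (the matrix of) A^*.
A^* = A^T =
[[1, 2],
 [3, -3],
 [2, -2]]

For real matrices with standard dot products, the defining identity <Ax, y> = <x, A^* y> gives (Ax)^T y = x^T (A^*) y, i.e. x^T A^T y = x^T (A^*) y. Since this holds for all x, y, we must have A^* = A^T. Therefore
A^* =
[[1, 2],
 [3, -3],
 [2, -2]].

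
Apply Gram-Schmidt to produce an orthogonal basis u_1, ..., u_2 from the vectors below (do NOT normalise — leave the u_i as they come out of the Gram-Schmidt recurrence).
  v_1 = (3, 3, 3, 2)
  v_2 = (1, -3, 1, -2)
Orthogonal basis:
  u_1 = (3, 3, 3, 2)
  u_2 = (52/31, -72/31, 52/31, -48/31)

Apply the Gram-Schmidt recurrence
  u_1 = v_1
  u_i = v_i − Σ_{j<i} ((v_i · u_j) / (u_j · u_j)) · u_j.

Step by step this gives:
  u_1 = (3, 3, 3, 2)
  u_2 = (52/31, -72/31, 52/31, -48/31)

Orthogonality check:
  u_2 · u_1 = 0 (should be 0)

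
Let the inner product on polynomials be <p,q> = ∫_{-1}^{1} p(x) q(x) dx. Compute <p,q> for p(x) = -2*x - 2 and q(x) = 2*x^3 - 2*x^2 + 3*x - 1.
<p,q> = 16/15

Expand the product: p(x)·q(x) = -4*x^4 - 2*x^2 - 4*x + 2.
∫_{-1}^{1} of each monomial x^k gives [2/(k+1) if k even, 0 if k odd]. Integrating term-by-term (or equivalently evaluating the antiderivative F(x) = -4*x^5/5 - 2*x^3/3 - 2*x^2 + 2*x at the endpoints):
  F(1) − F(−1) = -22/15 − (-38/15) = 16/15.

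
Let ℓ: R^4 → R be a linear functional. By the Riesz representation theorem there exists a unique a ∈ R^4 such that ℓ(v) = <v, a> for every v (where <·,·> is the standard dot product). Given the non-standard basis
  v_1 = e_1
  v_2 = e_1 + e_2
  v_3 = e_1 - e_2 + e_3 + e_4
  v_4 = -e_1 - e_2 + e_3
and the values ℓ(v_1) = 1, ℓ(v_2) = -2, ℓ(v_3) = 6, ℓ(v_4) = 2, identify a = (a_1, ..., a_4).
a = (1, -3, 0, 2)

Write a = (a_1, ..., a_4) in the standard basis. For each basis vector v_i, ℓ(v_i) = <v_i, a> is a linear equation in the a_j's. Collect the n equations into a matrix system V a = ℓ, where row i of V is v_i (expressed in the standard basis). Since V is invertible (lower-triangular with 1s on the diagonal, up to permutation), solve by back-substitution:
  V =
[[1, 0, 0, 0],
 [1, 1, 0, 0],
 [1, -1, 1, 1],
 [-1, -1, 1, 0]]
  V a = (1, -2, 6, 2)
Solving gives a = (1, -3, 0, 2).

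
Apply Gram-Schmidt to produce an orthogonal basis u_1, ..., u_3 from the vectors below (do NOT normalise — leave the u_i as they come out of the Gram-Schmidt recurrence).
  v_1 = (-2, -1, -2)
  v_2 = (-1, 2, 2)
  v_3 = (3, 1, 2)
Orthogonal basis:
  u_1 = (-2, -1, -2)
  u_2 = (-17/9, 14/9, 10/9)
  u_3 = (4/65, 12/65, -2/13)

Apply the Gram-Schmidt recurrence
  u_1 = v_1
  u_i = v_i − Σ_{j<i} ((v_i · u_j) / (u_j · u_j)) · u_j.

Step by step this gives:
  u_1 = (-2, -1, -2)
  u_2 = (-17/9, 14/9, 10/9)
  u_3 = (4/65, 12/65, -2/13)

Orthogonality check:
  u_2 · u_1 = 0 (should be 0)
  u_3 · u_1 = 0 (should be 0)
  u_3 · u_2 = 0 (should be 0)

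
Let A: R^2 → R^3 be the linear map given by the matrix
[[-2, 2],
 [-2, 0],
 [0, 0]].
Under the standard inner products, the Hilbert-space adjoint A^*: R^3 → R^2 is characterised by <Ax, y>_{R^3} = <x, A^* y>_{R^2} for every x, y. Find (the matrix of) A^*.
A^* = A^T =
[[-2, -2, 0],
 [2, 0, 0]]

For real matrices with standard dot products, the defining identity <Ax, y> = <x, A^* y> gives (Ax)^T y = x^T (A^*) y, i.e. x^T A^T y = x^T (A^*) y. Since this holds for all x, y, we must have A^* = A^T. Therefore
A^* =
[[-2, -2, 0],
 [2, 0, 0]].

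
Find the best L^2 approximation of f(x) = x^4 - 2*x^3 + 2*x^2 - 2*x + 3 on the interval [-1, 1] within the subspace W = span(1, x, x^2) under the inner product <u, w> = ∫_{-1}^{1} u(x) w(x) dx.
g(x) = 20*x^2/7 - 16*x/5 + 102/35

The best approximation g ∈ W is the orthogonal projection of f onto W. Writing g = a_0 + a_1 x + a_2 x^2, the coefficients solve the normal equations G · a = b where
  G_{ij} = <φ_i, φ_j> and b_i = <f, φ_i>, with φ_0 = 1, φ_1 = x, φ_2 = x^2.
G =
  [2, 0, 2/3]
  [0, 2/3, 0]
  [2/3, 0, 2/5],
b = (116/15, -32/15, 108/35).
Solving gives a_0 = 102/35, a_1 = -16/5, a_2 = 20/7, so
  g(x) = 20*x^2/7 - 16*x/5 + 102/35.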